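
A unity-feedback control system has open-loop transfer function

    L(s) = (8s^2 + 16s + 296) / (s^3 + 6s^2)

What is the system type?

Type 2

Factor s from the denominator: s^3 + 6s^2 = s^2·(s + 6).
There are 2 poles at the origin, so the system is Type 2.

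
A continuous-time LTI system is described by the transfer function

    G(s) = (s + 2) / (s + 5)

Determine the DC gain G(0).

G(0) = 2/5 ≈ 0.4000

Set s = 0: G(0) = (2) / (5) = 2/5.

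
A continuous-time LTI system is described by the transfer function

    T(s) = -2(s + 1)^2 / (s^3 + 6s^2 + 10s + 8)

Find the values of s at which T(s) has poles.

The poles are the roots of the denominator s^3 + 6s^2 + 10s + 8 = 0.
Trying s = -4: the polynomial evaluates to 0, so (s + 4) is a factor.
Dividing out leaves s^2 + 2s + 2 = 0.
The quadratic formula then gives s = -1 ± 1j.

s = -1 + j, -1 - j, -4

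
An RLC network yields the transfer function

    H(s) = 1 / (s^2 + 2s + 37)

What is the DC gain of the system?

H(0) = 1/37 ≈ 0.02703

At s = 0 each factor (s + a) contributes a and each (s^2 + bs + c) contributes c.
H(0) = 1·1 / ((37)) = 1/37 = 1/37.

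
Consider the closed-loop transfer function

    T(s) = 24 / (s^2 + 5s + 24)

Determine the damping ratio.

ζ ≈ 0.5103

Compare the denominator to the standard form s^2 + 2ζωₙs + ωₙ².
ωₙ² = 24, so ωₙ = √24 ≈ 4.899 rad/s.
2ζωₙ = 5, so ζ = 5/(2·√24) ≈ 0.5103.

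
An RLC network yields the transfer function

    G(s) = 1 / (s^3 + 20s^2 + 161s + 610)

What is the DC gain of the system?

Set s = 0: G(0) = (1) / (610) = 1/610.

G(0) = 1/610 ≈ 0.001639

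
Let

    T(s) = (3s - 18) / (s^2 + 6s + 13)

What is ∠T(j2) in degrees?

∠T(j2) ≈ 108.4°

At s = j2: numerator = -18 + j6, denominator = 9 + j12.
∠T = ∠num − ∠den = 161.57° − (53.130°) = 108.4°.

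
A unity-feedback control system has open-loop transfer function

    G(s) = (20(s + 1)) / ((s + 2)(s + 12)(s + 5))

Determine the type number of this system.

The denominator has no factor of s at the origin — no free integrator — so this is a Type 0 system.

Type 0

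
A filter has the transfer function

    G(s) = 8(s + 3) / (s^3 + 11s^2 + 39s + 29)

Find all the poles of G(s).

s = -5 + 2j, -5 - 2j, -1

The poles are the roots of the denominator s^3 + 11s^2 + 39s + 29 = 0.
Trying s = -1: the polynomial evaluates to 0, so (s + 1) is a factor.
Dividing out leaves s^2 + 10s + 29 = 0.
The quadratic formula then gives s = -5 ± 2j.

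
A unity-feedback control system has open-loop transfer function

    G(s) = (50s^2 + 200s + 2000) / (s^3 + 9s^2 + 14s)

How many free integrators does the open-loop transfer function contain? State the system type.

Type 1

Factor s from the denominator: s^3 + 9s^2 + 14s = s·(s^2 + 9s + 14).
There is 1 pole at the origin, so the system is Type 1.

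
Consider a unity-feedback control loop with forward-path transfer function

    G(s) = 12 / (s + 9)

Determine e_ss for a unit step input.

e_ss = 0.4286

G(s) has no poles at the origin.
This is a Type 0 system. Kp = lim_{s→0} G(s) = 12/9 = 4/3.
e_ss = 1/(1 + Kp) = 1/(1 + 4/3) = 3/7 ≈ 0.4286.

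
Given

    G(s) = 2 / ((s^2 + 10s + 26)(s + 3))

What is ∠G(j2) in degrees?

At s = j2: numerator = 2, denominator = 26 + j104.
∠G = ∠num − ∠den = 0° − (75.964°) = -75.96°.

∠G(j2) ≈ -75.96°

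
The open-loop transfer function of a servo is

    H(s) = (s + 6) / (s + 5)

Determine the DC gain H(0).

Set s = 0: H(0) = (6) / (5) = 6/5.

H(0) = 6/5 ≈ 1.200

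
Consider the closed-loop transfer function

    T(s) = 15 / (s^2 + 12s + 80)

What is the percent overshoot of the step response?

%OS ≈ 5.83%

Comparing s^2 + 12s + 80 to s^2 + 2ζωₙs + ωₙ²: ωₙ = √80 ≈ 8.944 rad/s and ζ = 12/(2·√80) ≈ 0.6708.
%OS = 100·exp(−πζ/√(1−ζ²)) = 100·exp(−π·0.6708/√(1−0.6708²)) ≈ 5.83%.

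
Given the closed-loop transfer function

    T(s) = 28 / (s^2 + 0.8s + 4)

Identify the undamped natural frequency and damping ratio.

Compare the denominator to the standard form s^2 + 2ζωₙs + ωₙ².
ωₙ² = 4, so ωₙ = 2 rad/s.
2ζωₙ = 0.8, so ζ = 0.8/(2·2) = 0.2.

ωₙ = 2 rad/s, ζ = 0.2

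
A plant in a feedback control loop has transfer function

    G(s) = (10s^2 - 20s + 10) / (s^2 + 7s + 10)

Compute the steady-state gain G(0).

G(0) = 1

Set s = 0: G(0) = (10) / (10) = 1.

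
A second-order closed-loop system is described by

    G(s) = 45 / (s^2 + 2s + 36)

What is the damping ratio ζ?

ζ ≈ 0.1667

Compare the denominator to the standard form s^2 + 2ζωₙs + ωₙ².
ωₙ² = 36, so ωₙ = 6 rad/s.
2ζωₙ = 2, so ζ = 2/(2·6) ≈ 0.1667.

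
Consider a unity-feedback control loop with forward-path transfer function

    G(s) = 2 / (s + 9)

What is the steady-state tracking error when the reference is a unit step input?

e_ss = 0.8182

G(s) has no poles at the origin.
This is a Type 0 system. Kp = lim_{s→0} G(s) = 2/9.
e_ss = 1/(1 + Kp) = 1/(1 + 2/9) = 9/11 ≈ 0.8182.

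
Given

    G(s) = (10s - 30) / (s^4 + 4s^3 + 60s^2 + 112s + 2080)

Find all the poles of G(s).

The poles are the roots of the denominator s^4 + 4s^3 + 60s^2 + 112s + 2080 = 0.
No real roots exist; factor into two real quadratics: (s^2 - 4s + 40)(s^2 + 8s + 52) = 0.
Each quadratic gives a conjugate pair via the quadratic formula.

s = 2 + 6j, 2 - 6j, -4 + 6j, -4 - 6j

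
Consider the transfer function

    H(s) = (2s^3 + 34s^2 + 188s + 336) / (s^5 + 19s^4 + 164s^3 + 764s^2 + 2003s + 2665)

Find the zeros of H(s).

s = -4, -6, -7

Set the numerator to zero: 2s^3 + 34s^2 + 188s + 336 = 0, i.e. 2·(s^3 + 17s^2 + 94s + 168) = 0.
Factoring: (s + 4)(s + 6)(s + 7) = 0.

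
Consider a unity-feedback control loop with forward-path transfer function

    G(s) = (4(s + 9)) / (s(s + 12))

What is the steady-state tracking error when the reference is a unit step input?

G(s) has one pole at the origin.
This is a Type 1 system; for a step input the steady-state error is zero.

e_ss = 0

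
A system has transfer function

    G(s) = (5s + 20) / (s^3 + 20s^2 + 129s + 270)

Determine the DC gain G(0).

Set s = 0: G(0) = (20) / (270) = 2/27.

G(0) = 2/27 ≈ 0.07407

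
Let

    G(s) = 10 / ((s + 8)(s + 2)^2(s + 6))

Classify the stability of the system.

The poles can be read from the denominator factors: s = -8, -2, -6, -2.
Since all poles lie strictly in the left half-plane, the system is stable.

stable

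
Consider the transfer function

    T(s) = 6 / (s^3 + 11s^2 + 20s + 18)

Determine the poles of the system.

s = -1 ± j, -9

The poles are the roots of the denominator s^3 + 11s^2 + 20s + 18 = 0.
Trying s = -9: the polynomial evaluates to 0, so (s + 9) is a factor.
Dividing out leaves s^2 + 2s + 2 = 0.
The quadratic formula then gives s = -1 ± 1j.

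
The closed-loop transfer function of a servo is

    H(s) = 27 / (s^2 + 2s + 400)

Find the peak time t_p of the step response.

t_p ≈ 0.1573 s

Comparing s^2 + 2s + 400 to s^2 + 2ζωₙs + ωₙ²: ωₙ = 20 rad/s and ζ = 2/(2·20) = 0.05.
ζωₙ = 2/2 = 1, so ω_d = ωₙ√(1−ζ²) = √(ωₙ² − (ζωₙ)²) = √(400 − 1²) = √399 ≈ 19.97 rad/s.
t_p = π/ω_d = π/19.97 ≈ 0.1573 s.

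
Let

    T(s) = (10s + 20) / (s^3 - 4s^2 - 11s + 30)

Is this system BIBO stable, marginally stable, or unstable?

The denominator s^3 - 4s^2 - 11s + 30 factors as (s - 5)(s - 2)(s + 3), giving poles at s = 5, 2, -3.
Since the pole(s) at s = 5, 2 lie in the right half-plane, the system is unstable.

unstable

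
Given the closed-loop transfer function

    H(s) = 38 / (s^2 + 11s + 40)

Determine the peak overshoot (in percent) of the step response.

Comparing s^2 + 11s + 40 to s^2 + 2ζωₙs + ωₙ²: ωₙ = √40 ≈ 6.325 rad/s and ζ = 11/(2·√40) ≈ 0.8696.
%OS = 100·exp(−πζ/√(1−ζ²)) = 100·exp(−π·0.8696/√(1−0.8696²)) ≈ 0.395%.

%OS ≈ 0.395%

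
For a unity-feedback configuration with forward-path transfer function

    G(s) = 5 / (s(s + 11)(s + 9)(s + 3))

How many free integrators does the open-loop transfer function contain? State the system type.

The denominator has 1 factor of s at the origin (free integrator), so this is a Type 1 system.

Type 1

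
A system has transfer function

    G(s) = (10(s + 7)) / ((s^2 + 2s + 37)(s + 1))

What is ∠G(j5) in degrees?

At s = j5: numerator = 70 + j50, denominator = -38 + j70.
∠G = ∠num − ∠den = 35.538° − (118.50°) = -82.96°.

∠G(j5) ≈ -82.96°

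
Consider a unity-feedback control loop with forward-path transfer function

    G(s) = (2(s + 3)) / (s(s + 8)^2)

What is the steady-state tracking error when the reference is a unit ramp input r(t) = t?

e_ss = 10.67

G(s) has one pole at the origin.
This is a Type 1 system. Kv = lim_{s→0} s·G(s) = 6/64 = 3/32.
e_ss = 1/Kv = 1/(3/32) = 32/3 ≈ 10.67.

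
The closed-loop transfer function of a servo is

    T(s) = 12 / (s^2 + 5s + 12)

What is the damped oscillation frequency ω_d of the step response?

Comparing s^2 + 5s + 12 to s^2 + 2ζωₙs + ωₙ²: ωₙ = √12 ≈ 3.464 rad/s and ζ = 5/(2·√12) ≈ 0.7217.
ζωₙ = 5/2 = 2.5, so ω_d = ωₙ√(1−ζ²) = √(ωₙ² − (ζωₙ)²) = √(12 − 2.5²) = √5.75 ≈ 2.398 rad/s.

ω_d ≈ 2.398 rad/s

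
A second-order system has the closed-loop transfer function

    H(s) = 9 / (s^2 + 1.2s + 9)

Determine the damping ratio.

ζ = 0.2

Compare the denominator to the standard form s^2 + 2ζωₙs + ωₙ².
ωₙ² = 9, so ωₙ = 3 rad/s.
2ζωₙ = 1.2, so ζ = 1.2/(2·3) = 0.2.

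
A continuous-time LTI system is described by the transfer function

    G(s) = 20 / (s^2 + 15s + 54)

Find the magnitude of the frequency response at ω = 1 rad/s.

|G(j1)| ≈ 0.3631

Substitute s = j1: numerator = 20, denominator = 53 + j15.
|G(j1)| = |20| / |53 + j15| = 20 / 55.082 ≈ 0.3631.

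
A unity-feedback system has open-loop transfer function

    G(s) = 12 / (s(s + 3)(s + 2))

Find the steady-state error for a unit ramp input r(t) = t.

e_ss = 0.5000

G(s) has one pole at the origin.
This is a Type 1 system. Kv = lim_{s→0} s·G(s) = 12/6 = 2.
e_ss = 1/Kv = 1/(2) = 1/2 ≈ 0.5000.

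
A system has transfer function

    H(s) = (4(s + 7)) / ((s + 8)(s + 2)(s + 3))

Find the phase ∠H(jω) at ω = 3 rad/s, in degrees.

At s = j3: numerator = 28 + j12, denominator = -69 + j111.
∠H = ∠num − ∠den = 23.199° − (121.87°) = -98.67°.

∠H(j3) ≈ -98.67°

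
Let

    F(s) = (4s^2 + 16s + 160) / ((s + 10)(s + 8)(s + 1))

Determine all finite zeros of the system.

s = -2 + 6j, -2 - 6j

Set the numerator to zero: 4s^2 + 16s + 160 = 0, i.e. 4·(s^2 + 4s + 40) = 0.
Factoring: (s^2 + 4s + 40) = 0.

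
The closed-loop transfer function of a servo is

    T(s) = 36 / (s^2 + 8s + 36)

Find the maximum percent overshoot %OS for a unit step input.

Comparing s^2 + 8s + 36 to s^2 + 2ζωₙs + ωₙ²: ωₙ = 6 rad/s and ζ = 8/(2·6) ≈ 0.6667.
%OS = 100·exp(−πζ/√(1−ζ²)) = 100·exp(−π·0.6667/√(1−0.6667²)) ≈ 6.02%.

%OS ≈ 6.02%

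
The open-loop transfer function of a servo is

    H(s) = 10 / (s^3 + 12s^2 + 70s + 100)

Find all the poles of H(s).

The poles are the roots of the denominator s^3 + 12s^2 + 70s + 100 = 0.
Trying s = -2: the polynomial evaluates to 0, so (s + 2) is a factor.
Dividing out leaves s^2 + 10s + 50 = 0.
The quadratic formula then gives s = -5 ± 5j.

s = -5 ± 5j, -2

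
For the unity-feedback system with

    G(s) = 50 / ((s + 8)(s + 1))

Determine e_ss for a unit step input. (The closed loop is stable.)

G(s) has no poles at the origin.
This is a Type 0 system. Kp = lim_{s→0} G(s) = 50/8 = 25/4.
e_ss = 1/(1 + Kp) = 1/(1 + 25/4) = 4/29 ≈ 0.1379.

e_ss = 0.1379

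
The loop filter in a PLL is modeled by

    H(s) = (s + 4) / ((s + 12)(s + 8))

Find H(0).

H(0) = 1/24 ≈ 0.04167

At s = 0 each factor (s + a) contributes a and each (s^2 + bs + c) contributes c.
H(0) = 1·(4) / ((12) · (8)) = 4/96 = 1/24.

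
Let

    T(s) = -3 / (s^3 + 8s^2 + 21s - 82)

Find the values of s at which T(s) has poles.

s = -5 + 4j, -5 - 4j, 2

The poles are the roots of the denominator s^3 + 8s^2 + 21s - 82 = 0.
Trying s = 2: the polynomial evaluates to 0, so (s - 2) is a factor.
Dividing out leaves s^2 + 10s + 41 = 0.
The quadratic formula then gives s = -5 ± 4j.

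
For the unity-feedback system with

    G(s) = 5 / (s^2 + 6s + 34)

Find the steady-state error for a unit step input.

e_ss = 0.8718

G(s) has no poles at the origin.
This is a Type 0 system. Kp = lim_{s→0} G(s) = 5/34.
e_ss = 1/(1 + Kp) = 1/(1 + 5/34) = 34/39 ≈ 0.8718.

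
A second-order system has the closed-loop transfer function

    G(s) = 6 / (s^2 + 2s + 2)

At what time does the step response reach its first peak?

t_p ≈ 3.142 s

Comparing s^2 + 2s + 2 to s^2 + 2ζωₙs + ωₙ²: ωₙ = √2 ≈ 1.414 rad/s and ζ = 2/(2·√2) ≈ 0.7071.
ζωₙ = 2/2 = 1, so ω_d = ωₙ√(1−ζ²) = √(ωₙ² − (ζωₙ)²) = √(2 − 1²) = √1 = 1 rad/s.
t_p = π/ω_d = π/1 ≈ 3.142 s.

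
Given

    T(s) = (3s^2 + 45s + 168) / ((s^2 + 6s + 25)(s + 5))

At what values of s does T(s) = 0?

Set the numerator to zero: 3s^2 + 45s + 168 = 0, i.e. 3·(s^2 + 15s + 56) = 0.
Factoring: (s + 7)(s + 8) = 0.

s = -7, -8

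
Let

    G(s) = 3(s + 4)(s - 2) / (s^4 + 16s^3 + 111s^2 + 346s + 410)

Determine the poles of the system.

The poles are the roots of the denominator s^4 + 16s^3 + 111s^2 + 346s + 410 = 0.
No real roots exist; factor into two real quadratics: (s^2 + 10s + 41)(s^2 + 6s + 10) = 0.
Each quadratic gives a conjugate pair via the quadratic formula.

s = -5 + 4j, -5 - 4j, -3 + j, -3 - j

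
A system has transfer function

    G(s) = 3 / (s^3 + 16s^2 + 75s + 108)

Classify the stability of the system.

The denominator s^3 + 16s^2 + 75s + 108 factors as (s + 3)(s + 9)(s + 4), giving poles at s = -3, -9, -4.
Since all poles lie strictly in the left half-plane, the system is stable.

stable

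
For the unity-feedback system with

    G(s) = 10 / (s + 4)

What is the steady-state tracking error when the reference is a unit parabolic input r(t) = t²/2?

G(s) has no poles at the origin.
This is a Type 0 system; Ka = lim_{s→0} s^2·G(s) = 0, so the steady-state error for a parabola input is infinite.

e_ss = ∞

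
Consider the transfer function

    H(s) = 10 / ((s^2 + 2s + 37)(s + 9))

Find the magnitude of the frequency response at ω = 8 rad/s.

Substitute s = j8: numerator = 10, denominator = -371 - j72.
|H(j8)| = |10| / |-371 - j72| = 10 / 377.92 ≈ 0.02646.

|H(j8)| ≈ 0.02646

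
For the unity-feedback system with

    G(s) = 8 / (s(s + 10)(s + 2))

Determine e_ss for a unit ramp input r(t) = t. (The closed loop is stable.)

e_ss = 2.500

G(s) has one pole at the origin.
This is a Type 1 system. Kv = lim_{s→0} s·G(s) = 8/20 = 2/5.
e_ss = 1/Kv = 1/(2/5) = 5/2 ≈ 2.500.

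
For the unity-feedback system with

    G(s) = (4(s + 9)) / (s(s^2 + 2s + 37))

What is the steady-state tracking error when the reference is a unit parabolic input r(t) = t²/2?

G(s) has one pole at the origin.
This is a Type 1 system; Ka = lim_{s→0} s^2·G(s) = 0, so the steady-state error for a parabola input is infinite.

e_ss = ∞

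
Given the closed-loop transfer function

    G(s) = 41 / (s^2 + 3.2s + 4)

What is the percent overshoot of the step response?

Comparing s^2 + 3.2s + 4 to s^2 + 2ζωₙs + ωₙ²: ωₙ = 2 rad/s and ζ = 3.2/(2·2) = 0.8.
%OS = 100·exp(−πζ/√(1−ζ²)) = 100·exp(−π·0.8/√(1−0.8²)) ≈ 1.52%.

%OS ≈ 1.52%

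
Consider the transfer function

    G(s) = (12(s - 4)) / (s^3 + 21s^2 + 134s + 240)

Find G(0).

G(0) = -1/5 ≈ -0.2000

Set s = 0: G(0) = (-48) / (240) = -1/5.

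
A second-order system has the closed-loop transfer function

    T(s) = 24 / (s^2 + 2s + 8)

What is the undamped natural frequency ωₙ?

ωₙ ≈ 2.828 rad/s

Compare the denominator to the standard form s^2 + 2ζωₙs + ωₙ².
ωₙ² = 8, so ωₙ = √8 ≈ 2.828 rad/s.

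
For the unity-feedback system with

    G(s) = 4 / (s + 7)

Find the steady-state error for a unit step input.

e_ss = 0.6364

G(s) has no poles at the origin.
This is a Type 0 system. Kp = lim_{s→0} G(s) = 4/7.
e_ss = 1/(1 + Kp) = 1/(1 + 4/7) = 7/11 ≈ 0.6364.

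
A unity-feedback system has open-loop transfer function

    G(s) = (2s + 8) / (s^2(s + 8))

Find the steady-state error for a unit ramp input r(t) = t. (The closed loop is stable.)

e_ss = 0

G(s) has 2 poles at the origin.
This is a Type 2 system; for a ramp input the steady-state error is zero.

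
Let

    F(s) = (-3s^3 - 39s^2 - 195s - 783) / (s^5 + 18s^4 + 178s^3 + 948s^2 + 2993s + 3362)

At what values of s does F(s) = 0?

s = -9, -2 ± 5j

Set the numerator to zero: -3s^3 - 39s^2 - 195s - 783 = 0, i.e. -3·(s^3 + 13s^2 + 65s + 261) = 0.
Factoring: (s + 9)(s^2 + 4s + 29) = 0.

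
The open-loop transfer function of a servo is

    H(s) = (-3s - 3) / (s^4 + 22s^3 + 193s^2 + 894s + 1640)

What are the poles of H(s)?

The poles are the roots of the denominator s^4 + 22s^3 + 193s^2 + 894s + 1640 = 0.
Trying s = -4: the polynomial evaluates to 0, so (s + 4) is a factor.
Dividing out leaves s^3 + 18s^2 + 121s + 410 = 0.
This factors further as (s^2 + 8s + 41)(s + 10) = 0.

s = -4 ± 5j, -4, -10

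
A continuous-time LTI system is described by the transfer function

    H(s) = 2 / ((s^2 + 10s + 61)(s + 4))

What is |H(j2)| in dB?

Substitute s = j2: numerator = 2, denominator = 188 + j194.
|H(j2)| = |2| / |188 + j194| = 2 / 270.15 ≈ 0.007403.
In decibels: 20·log₁₀(0.007403) ≈ -42.6 dB.

|H(j2)|_dB ≈ -42.6 dB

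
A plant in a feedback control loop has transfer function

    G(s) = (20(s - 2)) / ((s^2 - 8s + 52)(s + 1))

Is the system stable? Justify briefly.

The poles can be read from the denominator factors: s = 4 ± 6j, -1.
Since the pole(s) at s = 4 + 6j, 4 - 6j lie in the right half-plane, the system is unstable.

unstable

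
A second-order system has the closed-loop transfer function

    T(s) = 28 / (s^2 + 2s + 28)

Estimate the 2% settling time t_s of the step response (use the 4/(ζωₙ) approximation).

t_s ≈ 4 s

Comparing s^2 + 2s + 28 to s^2 + 2ζωₙs + ωₙ²: ωₙ = √28 ≈ 5.292 rad/s and ζ = 2/(2·√28) ≈ 0.1890.
ζωₙ = 2/2 = 1, so t_s ≈ 4/(ζωₙ) = 4/1 = 4 s.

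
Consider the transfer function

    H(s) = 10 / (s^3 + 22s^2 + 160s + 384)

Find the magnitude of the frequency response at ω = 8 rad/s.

|H(j8)| ≈ 0.007812

Substitute s = j8: numerator = 10, denominator = -1024 + j768.
|H(j8)| = |10| / |-1024 + j768| = 10 / 1280 ≈ 0.007812.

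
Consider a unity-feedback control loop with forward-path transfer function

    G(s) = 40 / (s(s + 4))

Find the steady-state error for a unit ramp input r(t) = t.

e_ss = 0.1000

G(s) has one pole at the origin.
This is a Type 1 system. Kv = lim_{s→0} s·G(s) = 40/4 = 10.
e_ss = 1/Kv = 1/(10) = 1/10 ≈ 0.1000.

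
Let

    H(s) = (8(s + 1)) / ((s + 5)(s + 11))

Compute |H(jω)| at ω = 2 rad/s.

|H(j2)| ≈ 0.2971

Substitute s = j2: numerator = 8 + j16, denominator = 51 + j32.
|H(j2)| = |8 + j16| / |51 + j32| = 17.889 / 60.208 ≈ 0.2971.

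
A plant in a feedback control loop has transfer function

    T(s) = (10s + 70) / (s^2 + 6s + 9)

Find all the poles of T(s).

The poles are the roots of the denominator s^2 + 6s + 9 = 0.
Factoring: (s + 3)^2 = 0, so s = -3 and s = -3.

s = -3, -3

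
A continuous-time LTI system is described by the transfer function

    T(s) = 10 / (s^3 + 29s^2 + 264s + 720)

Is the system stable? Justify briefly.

stable

The denominator s^3 + 29s^2 + 264s + 720 factors as (s + 12)^2(s + 5), giving poles at s = -12, -12, -5.
Since all poles lie strictly in the left half-plane, the system is stable.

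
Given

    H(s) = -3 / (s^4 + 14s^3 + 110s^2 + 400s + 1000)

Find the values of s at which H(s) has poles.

s = -2 + 4j, -2 - 4j, -5 + 5j, -5 - 5j

The poles are the roots of the denominator s^4 + 14s^3 + 110s^2 + 400s + 1000 = 0.
No real roots exist; factor into two real quadratics: (s^2 + 4s + 20)(s^2 + 10s + 50) = 0.
Each quadratic gives a conjugate pair via the quadratic formula.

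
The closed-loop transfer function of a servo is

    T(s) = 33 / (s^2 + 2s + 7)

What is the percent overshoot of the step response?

Comparing s^2 + 2s + 7 to s^2 + 2ζωₙs + ωₙ²: ωₙ = √7 ≈ 2.646 rad/s and ζ = 2/(2·√7) ≈ 0.3780.
%OS = 100·exp(−πζ/√(1−ζ²)) = 100·exp(−π·0.3780/√(1−0.3780²)) ≈ 27.7%.

%OS ≈ 27.7%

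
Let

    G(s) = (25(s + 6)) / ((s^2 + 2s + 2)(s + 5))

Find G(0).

At s = 0 each factor (s + a) contributes a and each (s^2 + bs + c) contributes c.
G(0) = 25·(6) / ((2) · (5)) = 150/10 = 15.

G(0) = 15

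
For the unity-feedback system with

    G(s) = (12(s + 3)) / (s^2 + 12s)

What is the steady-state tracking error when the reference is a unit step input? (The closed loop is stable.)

e_ss = 0

G(s) has one pole at the origin.
This is a Type 1 system; for a step input the steady-state error is zero.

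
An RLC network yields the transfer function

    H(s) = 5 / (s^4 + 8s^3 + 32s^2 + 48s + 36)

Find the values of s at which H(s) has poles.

The poles are the roots of the denominator s^4 + 8s^3 + 32s^2 + 48s + 36 = 0.
No real roots exist; factor into two real quadratics: (s^2 + 2s + 2)(s^2 + 6s + 18) = 0.
Each quadratic gives a conjugate pair via the quadratic formula.

s = -1 ± j, -3 ± 3j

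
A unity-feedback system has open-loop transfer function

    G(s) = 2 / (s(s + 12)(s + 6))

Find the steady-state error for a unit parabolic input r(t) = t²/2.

e_ss = ∞

G(s) has one pole at the origin.
This is a Type 1 system; Ka = lim_{s→0} s^2·G(s) = 0, so the steady-state error for a parabola input is infinite.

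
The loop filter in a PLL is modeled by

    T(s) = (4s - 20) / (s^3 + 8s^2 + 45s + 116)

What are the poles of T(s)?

The poles are the roots of the denominator s^3 + 8s^2 + 45s + 116 = 0.
Trying s = -4: the polynomial evaluates to 0, so (s + 4) is a factor.
Dividing out leaves s^2 + 4s + 29 = 0.
The quadratic formula then gives s = -2 ± 5j.

s = -2 ± 5j, -4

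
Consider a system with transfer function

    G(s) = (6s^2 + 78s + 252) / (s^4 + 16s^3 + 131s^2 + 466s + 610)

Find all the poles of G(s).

The poles are the roots of the denominator s^4 + 16s^3 + 131s^2 + 466s + 610 = 0.
No real roots exist; factor into two real quadratics: (s^2 + 6s + 10)(s^2 + 10s + 61) = 0.
Each quadratic gives a conjugate pair via the quadratic formula.

s = -3 ± j, -5 ± 6j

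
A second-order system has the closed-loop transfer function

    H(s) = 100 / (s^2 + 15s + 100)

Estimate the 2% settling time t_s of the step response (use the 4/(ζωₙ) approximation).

Comparing s^2 + 15s + 100 to s^2 + 2ζωₙs + ωₙ²: ωₙ = 10 rad/s and ζ = 15/(2·10) = 0.75.
ζωₙ = 15/2 = 7.5, so t_s ≈ 4/(ζωₙ) = 4/7.5 ≈ 0.5333 s.

t_s ≈ 0.5333 s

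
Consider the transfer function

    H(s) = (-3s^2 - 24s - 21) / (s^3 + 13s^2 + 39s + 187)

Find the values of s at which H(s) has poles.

The poles are the roots of the denominator s^3 + 13s^2 + 39s + 187 = 0.
Trying s = -11: the polynomial evaluates to 0, so (s + 11) is a factor.
Dividing out leaves s^2 + 2s + 17 = 0.
The quadratic formula then gives s = -1 ± 4j.

s = -1 ± 4j, -11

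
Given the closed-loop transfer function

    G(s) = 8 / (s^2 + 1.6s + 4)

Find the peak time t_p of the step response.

t_p ≈ 1.714 s

Comparing s^2 + 1.6s + 4 to s^2 + 2ζωₙs + ωₙ²: ωₙ = 2 rad/s and ζ = 1.6/(2·2) = 0.4.
ζωₙ = 1.6/2 = 0.8, so ω_d = ωₙ√(1−ζ²) = √(ωₙ² − (ζωₙ)²) = √(4 − 0.8²) = √3.36 ≈ 1.833 rad/s.
t_p = π/ω_d = π/1.833 ≈ 1.714 s.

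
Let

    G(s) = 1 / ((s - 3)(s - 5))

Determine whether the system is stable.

unstable

The poles can be read from the denominator factors: s = 3, 5.
Since the pole(s) at s = 3, 5 lie in the right half-plane, the system is unstable.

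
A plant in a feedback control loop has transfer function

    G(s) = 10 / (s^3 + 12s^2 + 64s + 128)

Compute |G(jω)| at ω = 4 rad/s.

Substitute s = j4: numerator = 10, denominator = -64 + j192.
|G(j4)| = |10| / |-64 + j192| = 10 / 202.39 ≈ 0.04941.

|G(j4)| ≈ 0.04941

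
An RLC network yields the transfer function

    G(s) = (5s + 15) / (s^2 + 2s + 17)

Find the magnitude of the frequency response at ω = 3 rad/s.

|G(j3)| ≈ 2.121

Substitute s = j3: numerator = 15 + j15, denominator = 8 + j6.
|G(j3)| = |15 + j15| / |8 + j6| = 21.213 / 10 ≈ 2.121.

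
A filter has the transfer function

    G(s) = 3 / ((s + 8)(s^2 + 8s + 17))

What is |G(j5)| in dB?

|G(j5)|_dB ≈ -42.2 dB

Substitute s = j5: numerator = 3, denominator = -264 + j280.
|G(j5)| = |3| / |-264 + j280| = 3 / 384.83 ≈ 0.007796.
In decibels: 20·log₁₀(0.007796) ≈ -42.2 dB.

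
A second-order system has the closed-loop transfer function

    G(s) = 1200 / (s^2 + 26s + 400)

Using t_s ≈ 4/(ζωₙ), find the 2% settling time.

Comparing s^2 + 26s + 400 to s^2 + 2ζωₙs + ωₙ²: ωₙ = 20 rad/s and ζ = 26/(2·20) = 0.65.
ζωₙ = 26/2 = 13, so t_s ≈ 4/(ζωₙ) = 4/13 ≈ 0.3077 s.

t_s ≈ 0.3077 s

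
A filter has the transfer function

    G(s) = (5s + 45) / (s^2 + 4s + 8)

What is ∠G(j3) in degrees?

At s = j3: numerator = 45 + j15, denominator = -1 + j12.
∠G = ∠num − ∠den = 18.435° − (94.764°) = -76.33°.

∠G(j3) ≈ -76.33°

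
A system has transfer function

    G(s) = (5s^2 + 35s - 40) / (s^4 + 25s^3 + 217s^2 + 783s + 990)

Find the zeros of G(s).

Set the numerator to zero: 5s^2 + 35s - 40 = 0, i.e. 5·(s^2 + 7s - 8) = 0.
Factoring: (s - 1)(s + 8) = 0.

s = 1, -8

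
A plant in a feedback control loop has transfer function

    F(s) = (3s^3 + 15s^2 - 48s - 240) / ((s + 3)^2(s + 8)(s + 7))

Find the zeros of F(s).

Set the numerator to zero: 3s^3 + 15s^2 - 48s - 240 = 0, i.e. 3·(s^3 + 5s^2 - 16s - 80) = 0.
Factoring: (s + 4)(s - 4)(s + 5) = 0.

s = -4, 4, -5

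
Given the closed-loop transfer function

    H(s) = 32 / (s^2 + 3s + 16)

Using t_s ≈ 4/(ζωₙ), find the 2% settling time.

t_s ≈ 2.667 s

Comparing s^2 + 3s + 16 to s^2 + 2ζωₙs + ωₙ²: ωₙ = 4 rad/s and ζ = 3/(2·4) = 0.375.
ζωₙ = 3/2 = 1.5, so t_s ≈ 4/(ζωₙ) = 4/1.5 ≈ 2.667 s.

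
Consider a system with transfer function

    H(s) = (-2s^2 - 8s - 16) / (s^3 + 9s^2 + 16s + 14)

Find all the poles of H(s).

The poles are the roots of the denominator s^3 + 9s^2 + 16s + 14 = 0.
Trying s = -7: the polynomial evaluates to 0, so (s + 7) is a factor.
Dividing out leaves s^2 + 2s + 2 = 0.
The quadratic formula then gives s = -1 ± 1j.

s = -1 + j, -1 - j, -7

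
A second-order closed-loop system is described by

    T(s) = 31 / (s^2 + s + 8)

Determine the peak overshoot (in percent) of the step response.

Comparing s^2 + s + 8 to s^2 + 2ζωₙs + ωₙ²: ωₙ = √8 ≈ 2.828 rad/s and ζ = 1/(2·√8) ≈ 0.1768.
%OS = 100·exp(−πζ/√(1−ζ²)) = 100·exp(−π·0.1768/√(1−0.1768²)) ≈ 56.9%.

%OS ≈ 56.9%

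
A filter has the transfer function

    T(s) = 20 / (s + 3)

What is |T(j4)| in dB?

Substitute s = j4: numerator = 20, denominator = 3 + j4.
|T(j4)| = |20| / |3 + j4| = 20 / 5 = 4.
In decibels: 20·log₁₀(4) ≈ 12.0 dB.

|T(j4)|_dB ≈ 12.0 dB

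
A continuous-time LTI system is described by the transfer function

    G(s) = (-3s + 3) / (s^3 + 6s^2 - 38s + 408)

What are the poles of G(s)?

s = 3 ± 5j, -12

The poles are the roots of the denominator s^3 + 6s^2 - 38s + 408 = 0.
Trying s = -12: the polynomial evaluates to 0, so (s + 12) is a factor.
Dividing out leaves s^2 - 6s + 34 = 0.
The quadratic formula then gives s = 3 ± 5j.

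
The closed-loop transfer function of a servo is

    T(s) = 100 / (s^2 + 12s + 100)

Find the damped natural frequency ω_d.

Comparing s^2 + 12s + 100 to s^2 + 2ζωₙs + ωₙ²: ωₙ = 10 rad/s and ζ = 12/(2·10) = 0.6.
ζωₙ = 12/2 = 6, so ω_d = ωₙ√(1−ζ²) = √(ωₙ² − (ζωₙ)²) = √(100 − 6²) = √64 = 8 rad/s.

ω_d = 8 rad/s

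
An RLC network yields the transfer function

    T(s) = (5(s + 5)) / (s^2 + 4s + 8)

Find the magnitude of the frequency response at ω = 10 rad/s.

|T(j10)| ≈ 0.5572

Substitute s = j10: numerator = 25 + j50, denominator = -92 + j40.
|T(j10)| = |25 + j50| / |-92 + j40| = 55.902 / 100.32 ≈ 0.5572.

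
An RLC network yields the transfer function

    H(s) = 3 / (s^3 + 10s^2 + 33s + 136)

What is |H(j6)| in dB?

Substitute s = j6: numerator = 3, denominator = -224 - j18.
|H(j6)| = |3| / |-224 - j18| = 3 / 224.72 ≈ 0.01335.
In decibels: 20·log₁₀(0.01335) ≈ -37.5 dB.

|H(j6)|_dB ≈ -37.5 dB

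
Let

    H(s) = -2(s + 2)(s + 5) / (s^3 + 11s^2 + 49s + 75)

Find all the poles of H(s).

The poles are the roots of the denominator s^3 + 11s^2 + 49s + 75 = 0.
Trying s = -3: the polynomial evaluates to 0, so (s + 3) is a factor.
Dividing out leaves s^2 + 8s + 25 = 0.
The quadratic formula then gives s = -4 ± 3j.

s = -3, -4 ± 3j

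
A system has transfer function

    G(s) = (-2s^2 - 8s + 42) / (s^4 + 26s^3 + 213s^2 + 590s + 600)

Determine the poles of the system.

The poles are the roots of the denominator s^4 + 26s^3 + 213s^2 + 590s + 600 = 0.
Trying s = -12: the polynomial evaluates to 0, so (s + 12) is a factor.
Dividing out leaves s^3 + 14s^2 + 45s + 50 = 0.
This factors further as (s^2 + 4s + 5)(s + 10) = 0.

s = -2 ± j, -12, -10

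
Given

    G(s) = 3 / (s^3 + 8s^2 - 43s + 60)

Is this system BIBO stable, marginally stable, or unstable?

unstable

The denominator s^3 + 8s^2 - 43s + 60 factors as (s + 12)(s^2 - 4s + 5), giving poles at s = -12, 2 ± j.
Since the pole(s) at s = 2 ± j lie in the right half-plane, the system is unstable.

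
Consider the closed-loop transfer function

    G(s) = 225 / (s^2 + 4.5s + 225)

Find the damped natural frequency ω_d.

ω_d ≈ 14.83 rad/s

Comparing s^2 + 4.5s + 225 to s^2 + 2ζωₙs + ωₙ²: ωₙ = 15 rad/s and ζ = 4.5/(2·15) = 0.15.
ζωₙ = 4.5/2 = 2.25, so ω_d = ωₙ√(1−ζ²) = √(ωₙ² − (ζωₙ)²) = √(225 − 2.25²) = √219.9375 ≈ 14.83 rad/s.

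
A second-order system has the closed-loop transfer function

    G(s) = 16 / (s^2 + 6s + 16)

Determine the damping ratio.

ζ = 0.75

Compare the denominator to the standard form s^2 + 2ζωₙs + ωₙ².
ωₙ² = 16, so ωₙ = 4 rad/s.
2ζωₙ = 6, so ζ = 6/(2·4) = 0.75.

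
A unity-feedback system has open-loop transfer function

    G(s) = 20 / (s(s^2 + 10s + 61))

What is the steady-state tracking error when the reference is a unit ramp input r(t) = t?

G(s) has one pole at the origin.
This is a Type 1 system. Kv = lim_{s→0} s·G(s) = 20/61.
e_ss = 1/Kv = 1/(20/61) = 61/20 ≈ 3.050.

e_ss = 3.050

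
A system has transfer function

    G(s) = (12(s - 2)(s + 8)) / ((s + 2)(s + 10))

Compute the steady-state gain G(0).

G(0) = -48/5 ≈ -9.600

At s = 0 each factor (s + a) contributes a and each (s^2 + bs + c) contributes c.
G(0) = 12·(-2) · (8) / ((2) · (10)) = -192/20 = -48/5.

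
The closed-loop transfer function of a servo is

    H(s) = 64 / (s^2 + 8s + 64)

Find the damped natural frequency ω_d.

ω_d ≈ 6.928 rad/s

Comparing s^2 + 8s + 64 to s^2 + 2ζωₙs + ωₙ²: ωₙ = 8 rad/s and ζ = 8/(2·8) = 0.5.
ζωₙ = 8/2 = 4, so ω_d = ωₙ√(1−ζ²) = √(ωₙ² − (ζωₙ)²) = √(64 − 4²) = √48 ≈ 6.928 rad/s.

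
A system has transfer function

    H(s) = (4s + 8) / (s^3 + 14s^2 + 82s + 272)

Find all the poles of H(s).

s = -3 + 5j, -3 - 5j, -8

The poles are the roots of the denominator s^3 + 14s^2 + 82s + 272 = 0.
Trying s = -8: the polynomial evaluates to 0, so (s + 8) is a factor.
Dividing out leaves s^2 + 6s + 34 = 0.
The quadratic formula then gives s = -3 ± 5j.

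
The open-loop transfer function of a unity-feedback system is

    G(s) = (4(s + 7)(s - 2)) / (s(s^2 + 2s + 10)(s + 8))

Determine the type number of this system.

Type 1

The denominator has 1 factor of s at the origin (free integrator), so this is a Type 1 system.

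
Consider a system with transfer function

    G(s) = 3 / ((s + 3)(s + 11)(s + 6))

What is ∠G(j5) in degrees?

At s = j5: numerator = 3, denominator = -302 + j460.
∠G = ∠num − ∠den = 0° − (123.29°) = -123.3°.

∠G(j5) ≈ -123.3°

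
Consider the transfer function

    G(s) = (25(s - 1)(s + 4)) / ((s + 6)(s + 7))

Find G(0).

G(0) = -50/21 ≈ -2.381

At s = 0 each factor (s + a) contributes a and each (s^2 + bs + c) contributes c.
G(0) = 25·(-1) · (4) / ((6) · (7)) = -100/42 = -50/21.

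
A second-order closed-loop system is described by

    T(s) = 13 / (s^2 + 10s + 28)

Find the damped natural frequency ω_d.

ω_d ≈ 1.732 rad/s

Comparing s^2 + 10s + 28 to s^2 + 2ζωₙs + ωₙ²: ωₙ = √28 ≈ 5.292 rad/s and ζ = 10/(2·√28) ≈ 0.9449.
ζωₙ = 10/2 = 5, so ω_d = ωₙ√(1−ζ²) = √(ωₙ² − (ζωₙ)²) = √(28 − 5²) = √3 ≈ 1.732 rad/s.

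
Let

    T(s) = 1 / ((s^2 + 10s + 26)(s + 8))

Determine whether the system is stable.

stable

The poles can be read from the denominator factors: s = -5 ± j, -8.
Since all poles lie strictly in the left half-plane, the system is stable.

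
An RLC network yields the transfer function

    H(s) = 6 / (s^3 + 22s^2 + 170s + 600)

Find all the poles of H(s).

s = -5 ± 5j, -12

The poles are the roots of the denominator s^3 + 22s^2 + 170s + 600 = 0.
Trying s = -12: the polynomial evaluates to 0, so (s + 12) is a factor.
Dividing out leaves s^2 + 10s + 50 = 0.
The quadratic formula then gives s = -5 ± 5j.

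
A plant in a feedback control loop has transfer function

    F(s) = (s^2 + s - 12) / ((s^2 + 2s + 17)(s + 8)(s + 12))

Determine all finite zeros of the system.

Set the numerator to zero: s^2 + s - 12 = 0.
Factoring: (s - 3)(s + 4) = 0.

s = 3, -4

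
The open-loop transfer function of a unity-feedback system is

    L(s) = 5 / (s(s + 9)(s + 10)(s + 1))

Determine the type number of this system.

Type 1

The denominator has 1 factor of s at the origin (free integrator), so this is a Type 1 system.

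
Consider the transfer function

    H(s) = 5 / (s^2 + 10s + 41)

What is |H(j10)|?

|H(j10)| ≈ 0.04306

Substitute s = j10: numerator = 5, denominator = -59 + j100.
|H(j10)| = |5| / |-59 + j100| = 5 / 116.11 ≈ 0.04306.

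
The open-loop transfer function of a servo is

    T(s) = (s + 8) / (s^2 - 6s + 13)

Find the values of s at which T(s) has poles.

s = 3 + 2j, 3 - 2j

The poles are the roots of the denominator s^2 - 6s + 13 = 0.
Using the quadratic formula: s = (6 ± √(-16))/2 = 3 ± 2j.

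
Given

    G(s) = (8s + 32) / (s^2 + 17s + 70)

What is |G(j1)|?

Substitute s = j1: numerator = 32 + j8, denominator = 69 + j17.
|G(j1)| = |32 + j8| / |69 + j17| = 32.985 / 71.063 ≈ 0.4642.

|G(j1)| ≈ 0.4642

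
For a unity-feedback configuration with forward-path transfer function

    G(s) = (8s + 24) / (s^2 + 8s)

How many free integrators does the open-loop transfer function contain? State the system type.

Type 1

Factor s from the denominator: s^2 + 8s = s·(s + 8).
There is 1 pole at the origin, so the system is Type 1.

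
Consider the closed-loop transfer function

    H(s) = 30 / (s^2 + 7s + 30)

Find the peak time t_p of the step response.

t_p ≈ 0.7457 s

Comparing s^2 + 7s + 30 to s^2 + 2ζωₙs + ωₙ²: ωₙ = √30 ≈ 5.477 rad/s and ζ = 7/(2·√30) ≈ 0.6390.
ζωₙ = 7/2 = 3.5, so ω_d = ωₙ√(1−ζ²) = √(ωₙ² − (ζωₙ)²) = √(30 − 3.5²) = √17.75 ≈ 4.213 rad/s.
t_p = π/ω_d = π/4.213 ≈ 0.7457 s.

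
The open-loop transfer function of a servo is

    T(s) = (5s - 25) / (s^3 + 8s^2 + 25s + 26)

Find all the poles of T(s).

s = -3 ± 2j, -2

The poles are the roots of the denominator s^3 + 8s^2 + 25s + 26 = 0.
Trying s = -2: the polynomial evaluates to 0, so (s + 2) is a factor.
Dividing out leaves s^2 + 6s + 13 = 0.
The quadratic formula then gives s = -3 ± 2j.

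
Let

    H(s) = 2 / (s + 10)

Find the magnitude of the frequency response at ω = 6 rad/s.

|H(j6)| ≈ 0.1715

Substitute s = j6: numerator = 2, denominator = 10 + j6.
|H(j6)| = |2| / |10 + j6| = 2 / 11.662 ≈ 0.1715.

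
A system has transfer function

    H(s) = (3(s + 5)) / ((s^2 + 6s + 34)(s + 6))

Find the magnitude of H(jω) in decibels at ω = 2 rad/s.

|H(j2)|_dB ≈ -22.0 dB

Substitute s = j2: numerator = 15 + j6, denominator = 156 + j132.
|H(j2)| = |15 + j6| / |156 + j132| = 16.155 / 204.35 ≈ 0.07906.
In decibels: 20·log₁₀(0.07906) ≈ -22.0 dB.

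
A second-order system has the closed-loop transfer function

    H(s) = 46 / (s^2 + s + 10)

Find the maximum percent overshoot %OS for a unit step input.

Comparing s^2 + s + 10 to s^2 + 2ζωₙs + ωₙ²: ωₙ = √10 ≈ 3.162 rad/s and ζ = 1/(2·√10) ≈ 0.1581.
%OS = 100·exp(−πζ/√(1−ζ²)) = 100·exp(−π·0.1581/√(1−0.1581²)) ≈ 60.5%.

%OS ≈ 60.5%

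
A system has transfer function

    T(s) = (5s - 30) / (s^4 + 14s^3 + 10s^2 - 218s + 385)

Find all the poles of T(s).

s = -11, -7, 2 + j, 2 - j

The poles are the roots of the denominator s^4 + 14s^3 + 10s^2 - 218s + 385 = 0.
Trying s = -11: the polynomial evaluates to 0, so (s + 11) is a factor.
Dividing out leaves s^3 + 3s^2 - 23s + 35 = 0.
This factors further as (s + 7)(s^2 - 4s + 5) = 0.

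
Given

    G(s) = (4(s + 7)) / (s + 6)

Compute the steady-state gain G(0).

G(0) = 14/3 ≈ 4.667

At s = 0 each factor (s + a) contributes a and each (s^2 + bs + c) contributes c.
G(0) = 4·(7) / ((6)) = 28/6 = 14/3.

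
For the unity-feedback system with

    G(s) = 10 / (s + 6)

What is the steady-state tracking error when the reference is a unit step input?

G(s) has no poles at the origin.
This is a Type 0 system. Kp = lim_{s→0} G(s) = 10/6 = 5/3.
e_ss = 1/(1 + Kp) = 1/(1 + 5/3) = 3/8 ≈ 0.3750.

e_ss = 0.3750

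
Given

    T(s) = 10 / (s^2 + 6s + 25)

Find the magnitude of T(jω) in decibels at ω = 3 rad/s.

|T(j3)|_dB ≈ -7.63 dB

Substitute s = j3: numerator = 10, denominator = 16 + j18.
|T(j3)| = |10| / |16 + j18| = 10 / 24.083 ≈ 0.4152.
In decibels: 20·log₁₀(0.4152) ≈ -7.63 dB.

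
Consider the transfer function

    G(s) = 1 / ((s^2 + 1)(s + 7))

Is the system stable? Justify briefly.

marginally stable

The poles can be read from the denominator factors: s = ±j, -7.
Since the simple pole(s) at s = j, -j lie on the jω-axis with none in the right half-plane, the system is marginally stable.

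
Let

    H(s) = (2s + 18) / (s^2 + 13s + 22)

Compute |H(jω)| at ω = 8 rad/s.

|H(j8)| ≈ 0.2147

Substitute s = j8: numerator = 18 + j16, denominator = -42 + j104.
|H(j8)| = |18 + j16| / |-42 + j104| = 24.083 / 112.16 ≈ 0.2147.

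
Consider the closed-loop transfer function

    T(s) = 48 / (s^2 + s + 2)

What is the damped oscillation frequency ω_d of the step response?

ω_d ≈ 1.323 rad/s

Comparing s^2 + s + 2 to s^2 + 2ζωₙs + ωₙ²: ωₙ = √2 ≈ 1.414 rad/s and ζ = 1/(2·√2) ≈ 0.3536.
ζωₙ = 1/2 = 0.5, so ω_d = ωₙ√(1−ζ²) = √(ωₙ² − (ζωₙ)²) = √(2 − 0.5²) = √1.75 ≈ 1.323 rad/s.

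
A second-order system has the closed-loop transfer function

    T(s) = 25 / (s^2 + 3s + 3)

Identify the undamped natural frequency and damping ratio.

ωₙ ≈ 1.732 rad/s, ζ ≈ 0.8660

Compare the denominator to the standard form s^2 + 2ζωₙs + ωₙ².
ωₙ² = 3, so ωₙ = √3 ≈ 1.732 rad/s.
2ζωₙ = 3, so ζ = 3/(2·√3) ≈ 0.8660.
With ζ = 0.8660 the response is underdamped.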